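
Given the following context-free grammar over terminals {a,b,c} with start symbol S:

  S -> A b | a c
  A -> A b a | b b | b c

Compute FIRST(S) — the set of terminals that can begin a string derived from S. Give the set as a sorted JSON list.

FIRST sets, iterate to fixpoint:
pass 1:
  A via A→b b: +{b}
  S via S→A b: +{b}
  S via S→a c: +{a}
  FIRST[S]={a,b}  FIRST[A]={b}
pass 2: (stable)
  FIRST[S]={a,b}  FIRST[A]={b}

FIRST(S) = ["a", "b"]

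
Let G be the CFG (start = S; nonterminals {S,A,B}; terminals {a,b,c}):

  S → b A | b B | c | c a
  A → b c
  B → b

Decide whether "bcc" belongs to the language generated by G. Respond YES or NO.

Convert to CNF:
  S -> T0 A | T0 B | T1 T2 | c
  A -> T0 T1
  B -> b
  T0 -> b
  T1 -> c
  T2 -> a

Fill CYK table bottom-up:
  [0..0]={B,T0}  "b"  orig:{B}
  [1..1]={S,T1}  "c"  orig:{S}
  [2..2]={S,T1}  "c"  orig:{S}
  [0..1]={A}  "bc"
  [1..2]=∅  "cc"
  [0..2]=∅  "bcc"

S ∉ T[0,2] ⇒ NO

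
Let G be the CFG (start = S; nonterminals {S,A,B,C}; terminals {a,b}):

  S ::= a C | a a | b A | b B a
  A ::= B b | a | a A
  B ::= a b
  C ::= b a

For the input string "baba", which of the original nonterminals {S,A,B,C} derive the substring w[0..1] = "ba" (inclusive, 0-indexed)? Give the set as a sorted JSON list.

Convert to CNF:
  S -> T0 A | T0 X2 | T1 C | T1 T1
  A -> B T0 | T1 A | a
  B -> T1 T0
  C -> T0 T1
  T0 -> b
  T1 -> a
  X2 -> B T1

CYK fill (cells [i..j] with 0 ≤ i ≤ j ≤ 1 only):
  T[0,0] 'b' = {T0}  orig:{}
  T[1,1] 'a' = {A,T1}  orig:{A}
  T[0,1] 'ba' = {C,S}

Original NTs in T[0,1] deriving "ba": ["C", "S"]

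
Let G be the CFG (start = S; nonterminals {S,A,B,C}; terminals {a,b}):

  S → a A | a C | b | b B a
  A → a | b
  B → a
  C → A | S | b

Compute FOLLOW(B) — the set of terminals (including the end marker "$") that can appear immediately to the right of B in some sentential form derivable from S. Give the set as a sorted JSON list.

FIRST iteration:
iter 1:
  A via A→a: +{a}
  A via A→b: +{b}
  B via B→a: +{a}
  C via C→A: +{a,b}
  S via S→a A: +{a}
  S via S→b: +{b}
  FIRST(S)={a,b}  FIRST(A)={a,b}  FIRST(B)={a}  FIRST(C)={a,b}
iter 2: (no change)
  FIRST(S)={a,b}  FIRST(A)={a,b}  FIRST(B)={a}  FIRST(C)={a,b}

FOLLOW iteration:
seed FOLLOW(S) with $
[1]
  S→a A: FOLLOW(A) ⊇ FOLLOW(S) ⊇ {$}; new: +{$}
  S→a C: FOLLOW(C) ⊇ FOLLOW(S) ⊇ {$}; new: +{$}
  S→b B a: FOLLOW(B) ⊇ FIRST(a) = {a}; new: +{a}
  S: {$}  A: {$}  B: {a}  C: {$}
[2] (stable)
  S: {$}  A: {$}  B: {a}  C: {$}

FOLLOW(B) = ["a"]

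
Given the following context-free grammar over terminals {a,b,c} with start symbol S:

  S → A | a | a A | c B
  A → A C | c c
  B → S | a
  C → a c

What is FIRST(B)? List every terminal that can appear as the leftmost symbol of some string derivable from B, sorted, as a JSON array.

FIRST sets, iterate to fixpoint:
pass 1:
  A via A→c c: +{c}
  B via B→a: +{a}
  C via C→a c: +{a}
  S via S→A: +{c}
  S via S→a: +{a}
  FIRST(S)={a,c}  FIRST(A)={c}  FIRST(B)={a}  FIRST(C)={a}
pass 2:
  B via B→S: +{c}
  FIRST(S)={a,c}  FIRST(A)={c}  FIRST(B)={a,c}  FIRST(C)={a}
pass 3: done
  FIRST(S)={a,c}  FIRST(A)={c}  FIRST(B)={a,c}  FIRST(C)={a}

FIRST(B) = ["a", "c"]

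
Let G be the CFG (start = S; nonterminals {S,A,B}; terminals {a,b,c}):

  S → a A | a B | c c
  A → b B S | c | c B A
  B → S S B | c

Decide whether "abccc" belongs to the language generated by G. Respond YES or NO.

Convert to CNF:
  S -> T1 T1 | T2 A | T2 B
  A -> T0 X3 | T1 X4 | c
  B -> S X5 | c
  T0 -> b
  T1 -> c
  T2 -> a
  X3 -> B S
  X4 -> B A
  X5 -> S B

Fill CYK table bottom-up:
  cell(0,0) a: {T2}  orig:{}
  cell(1,1) b: {T0}  orig:{}
  cell(2,2) c: {A,B,T1}  orig:{A,B}
  cell(3,3) c: {A,B,T1}  orig:{A,B}
  cell(4,4) c: {A,B,T1}  orig:{A,B}
  cell(0,1) ab: ∅
  cell(1,2) bc: ∅
  cell(2,3) cc: {S,X4}  orig:{S}
  cell(3,4) cc: {S,X4}  orig:{S}
  cell(0,2) abc: ∅
  cell(1,3) bcc: ∅
  cell(2,4) ccc: {A,X3,X5}  orig:{A}
  cell(0,3) abcc: ∅
  cell(1,4) bccc: {A}
  cell(0,4) abccc: {S}

S ∈ T[0,4] ⇒ YES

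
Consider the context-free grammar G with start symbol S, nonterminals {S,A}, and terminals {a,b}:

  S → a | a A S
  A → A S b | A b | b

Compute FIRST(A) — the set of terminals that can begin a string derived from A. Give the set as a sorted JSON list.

Compute FIRST by fixpoint:
pass 1:
  A via A→b: +{b}
  S via S→a: +{a}
  FIRST(S)={a}  FIRST(A)={b}
pass 2: — fixpoint
  FIRST(S)={a}  FIRST(A)={b}

FIRST(A) = ["b"]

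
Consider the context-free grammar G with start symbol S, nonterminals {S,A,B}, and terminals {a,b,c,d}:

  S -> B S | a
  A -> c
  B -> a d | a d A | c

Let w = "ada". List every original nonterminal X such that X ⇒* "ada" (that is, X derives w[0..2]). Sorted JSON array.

Convert to CNF:
  S -> B S | a
  A -> c
  B -> T0 T1 | T0 X2 | c
  T0 -> a
  T1 -> d
  X2 -> T1 A

Fill CYK table bottom-up (cells [i..j] with 0 ≤ i ≤ j ≤ 2 only):
  cell(0,0) a: {S,T0}  orig:{S}
  cell(1,1) d: {T1}  orig:{}
  cell(2,2) a: {S,T0}  orig:{S}
  cell(0,1) ad: {B}
  cell(1,2) da: ∅
  cell(0,2) ada: {S}

Original NTs in T[0,2] deriving "ada": ["S"]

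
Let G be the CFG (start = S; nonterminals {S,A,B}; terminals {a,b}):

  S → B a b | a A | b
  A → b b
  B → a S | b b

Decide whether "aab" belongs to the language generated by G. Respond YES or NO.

Convert to CNF:
  S -> B X2 | T1 A | b
  A -> T0 T0
  B -> T0 T0 | T1 S
  T0 -> b
  T1 -> a
  X2 -> T1 T0

CYK fill:
  T[0,0] 'a' = {T1}  orig:{}
  T[1,1] 'a' = {T1}  orig:{}
  T[2,2] 'b' = {S,T0}  orig:{S}
  T[0,1] 'aa' = ∅
  T[1,2] 'ab' = {B,X2}  orig:{B}
  T[0,2] 'aab' = ∅

S ∉ T[0,2] ⇒ NO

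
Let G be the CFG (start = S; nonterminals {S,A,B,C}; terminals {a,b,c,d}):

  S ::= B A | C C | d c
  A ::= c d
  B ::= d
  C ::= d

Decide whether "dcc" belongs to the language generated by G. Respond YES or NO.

Convert to CNF:
  S -> B A | C C | T1 T0
  A -> T0 T1
  B -> d
  C -> d
  T0 -> c
  T1 -> d

Fill CYK table bottom-up:
  T[0,0] 'd' = {B,C,T1}  orig:{B,C}
  T[1,1] 'c' = {T0}  orig:{}
  T[2,2] 'c' = {T0}  orig:{}
  T[0,1] 'dc' = {S}
  T[1,2] 'cc' = ∅
  T[0,2] 'dcc' = ∅

S ∉ T[0,2] ⇒ NO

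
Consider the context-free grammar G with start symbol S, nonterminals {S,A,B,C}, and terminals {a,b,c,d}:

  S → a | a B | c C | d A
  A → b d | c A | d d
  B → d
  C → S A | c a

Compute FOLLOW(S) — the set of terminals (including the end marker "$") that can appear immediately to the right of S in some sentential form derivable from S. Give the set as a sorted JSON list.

FIRST iteration:
iter 1:
  A via A→b d: +{b}
  A via A→c A: +{c}
  A via A→d d: +{d}
  B via B→d: +{d}
  C via C→c a: +{c}
  S via S→a: +{a}
  S via S→c C: +{c}
  S via S→d A: +{d}
  FIRST[S]={a,c,d}  FIRST[A]={b,c,d}  FIRST[B]={d}  FIRST[C]={c}
iter 2:
  C via C→S A: +{a,d}
  FIRST[S]={a,c,d}  FIRST[A]={b,c,d}  FIRST[B]={d}  FIRST[C]={a,c,d}
iter 3: (no change)
  FIRST[S]={a,c,d}  FIRST[A]={b,c,d}  FIRST[B]={d}  FIRST[C]={a,c,d}

Compute FOLLOW by fixpoint:
initialize: $ ∈ FOLLOW(S)
[1]
  C→S A: FOLLOW(S) ⊇ FIRST(A) = {b,c,d}; new: +{b,c,d}
  S→a B: FOLLOW(B) ⊇ FOLLOW(S) ⊇ {$,b,c,d}; new: +{$,b,c,d}
  S→c C: FOLLOW(C) ⊇ FOLLOW(S) ⊇ {$,b,c,d}; new: +{$,b,c,d}
  S→d A: FOLLOW(A) ⊇ FOLLOW(S) ⊇ {$,b,c,d}; new: +{$,b,c,d}
  FOLLOW[S]={$,b,c,d}  FOLLOW[A]={$,b,c,d}  FOLLOW[B]={$,b,c,d}  FOLLOW[C]={$,b,c,d}
[2] (stable)
  FOLLOW[S]={$,b,c,d}  FOLLOW[A]={$,b,c,d}  FOLLOW[B]={$,b,c,d}  FOLLOW[C]={$,b,c,d}

FOLLOW(S) = ["$", "b", "c", "d"]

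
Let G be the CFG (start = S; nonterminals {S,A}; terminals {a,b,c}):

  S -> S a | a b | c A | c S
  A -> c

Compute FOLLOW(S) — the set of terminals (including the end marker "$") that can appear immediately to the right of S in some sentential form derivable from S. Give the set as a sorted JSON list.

FIRST sets, iterate to fixpoint:
round 1:
  A via A→c: +{c}
  S via S→a b: +{a}
  S via S→c A: +{c}
  FIRST[S]={a,c}  FIRST[A]={c}
round 2: (stable)
  FIRST[S]={a,c}  FIRST[A]={c}

FOLLOW iteration:
seed FOLLOW(S) with $
pass 1:
  S→S a: FOLLOW(S) ⊇ FIRST(a) = {a}; new: +{a}
  S→c A: FOLLOW(A) ⊇ FOLLOW(S) ⊇ {$,a}; new: +{$,a}
  S: {$,a}  A: {$,a}
pass 2: — fixpoint
  S: {$,a}  A: {$,a}

FOLLOW(S) = ["$", "a"]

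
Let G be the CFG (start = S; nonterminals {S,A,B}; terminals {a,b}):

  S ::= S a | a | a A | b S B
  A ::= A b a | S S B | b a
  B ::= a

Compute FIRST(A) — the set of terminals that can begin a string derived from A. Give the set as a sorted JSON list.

FIRST iteration:
pass 1:
  A via A→b a: +{b}
  B via B→a: +{a}
  S via S→a: +{a}
  S via S→b S B: +{b}
  S: {a,b}  A: {b}  B: {a}
pass 2:
  A via A→S S B: +{a}
  S: {a,b}  A: {a,b}  B: {a}
pass 3: done
  S: {a,b}  A: {a,b}  B: {a}

FIRST(A) = ["a", "b"]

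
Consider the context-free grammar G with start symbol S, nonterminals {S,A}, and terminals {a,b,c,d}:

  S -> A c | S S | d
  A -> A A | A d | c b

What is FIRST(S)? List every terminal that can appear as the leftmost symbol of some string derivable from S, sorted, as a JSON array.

FIRST iteration:
iter 1:
  A via A→c b: +{c}
  S via S→A c: +{c}
  S via S→d: +{d}
  FIRST(S)={c,d}  FIRST(A)={c}
iter 2: done
  FIRST(S)={c,d}  FIRST(A)={c}

FIRST(S) = ["c", "d"]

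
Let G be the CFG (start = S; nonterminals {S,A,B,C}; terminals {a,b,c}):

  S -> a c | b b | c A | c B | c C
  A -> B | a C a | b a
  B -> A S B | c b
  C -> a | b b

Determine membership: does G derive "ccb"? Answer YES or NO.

Convert to CNF:
  S -> T0 T2 | T1 T1 | T2 A | T2 B | T2 C
  A -> A X3 | T0 X4 | T1 T0 | T2 T1
  B -> A X5 | T2 T1
  C -> T1 T1 | a
  T0 -> a
  T1 -> b
  T2 -> c
  X3 -> S B
  X4 -> C T0
  X5 -> S B

Fill CYK table bottom-up:
  T[0,0] 'c' = {T2}  orig:{}
  T[1,1] 'c' = {T2}  orig:{}
  T[2,2] 'b' = {T1}  orig:{}
  T[0,1] 'cc' = ∅
  T[1,2] 'cb' = {A,B}
  T[0,2] 'ccb' = {S}

S ∈ T[0,2] ⇒ YES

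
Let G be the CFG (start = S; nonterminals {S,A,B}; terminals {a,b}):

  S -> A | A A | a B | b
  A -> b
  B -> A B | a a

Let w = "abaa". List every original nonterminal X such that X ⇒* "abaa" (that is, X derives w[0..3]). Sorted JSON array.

CNF form of G:
  S -> A A | T0 B | b
  A -> b
  B -> A B | T0 T0
  T0 -> a

Fill CYK table bottom-up, restricted to cells inside w[0..3]:
  T[0,0] 'a' = {T0}  orig:{}
  T[1,1] 'b' = {A,S}
  T[2,2] 'a' = {T0}  orig:{}
  T[3,3] 'a' = {T0}  orig:{}
  T[0,1] 'ab' = ∅
  T[1,2] 'ba' = ∅
  T[2,3] 'aa' = {B}
  T[0,2] 'aba' = ∅
  T[1,3] 'baa' = {B}
  T[0,3] 'abaa' = {S}

Original NTs in T[0,3] deriving "abaa": ["S"]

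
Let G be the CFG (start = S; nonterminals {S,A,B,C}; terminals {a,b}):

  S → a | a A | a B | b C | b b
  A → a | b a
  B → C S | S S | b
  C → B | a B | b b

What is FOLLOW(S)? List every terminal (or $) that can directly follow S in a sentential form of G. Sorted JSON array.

Compute FIRST by fixpoint:
pass 1:
  A via A→a: +{a}
  A via A→b a: +{b}
  B via B→b: +{b}
  C via C→B: +{b}
  C via C→a B: +{a}
  S via S→a: +{a}
  S via S→b C: +{b}
  FIRST[S]={a,b}  FIRST[A]={a,b}  FIRST[B]={b}  FIRST[C]={a,b}
pass 2:
  B via B→C S: +{a}
  FIRST[S]={a,b}  FIRST[A]={a,b}  FIRST[B]={a,b}  FIRST[C]={a,b}
pass 3: done
  FIRST[S]={a,b}  FIRST[A]={a,b}  FIRST[B]={a,b}  FIRST[C]={a,b}

FOLLOW sets:
initialize: $ ∈ FOLLOW(S)
round 1:
  B→C S: FOLLOW(C) ⊇ FIRST(S) = {a,b}; new: +{a,b}
  B→S S: FOLLOW(S) ⊇ FIRST(S) = {a,b}; new: +{a,b}
  C→B: FOLLOW(B) ⊇ FOLLOW(C) ⊇ {a,b}; new: +{a,b}
  S→a A: FOLLOW(A) ⊇ FOLLOW(S) ⊇ {$,a,b}; new: +{$,a,b}
  S→a B: FOLLOW(B) ⊇ FOLLOW(S) ⊇ {$,a,b}; new: +{$}
  S→b C: FOLLOW(C) ⊇ FOLLOW(S) ⊇ {$,a,b}; new: +{$}
  FOLLOW(S)={$,a,b}  FOLLOW(A)={$,a,b}  FOLLOW(B)={$,a,b}  FOLLOW(C)={$,a,b}
round 2: — fixpoint
  FOLLOW(S)={$,a,b}  FOLLOW(A)={$,a,b}  FOLLOW(B)={$,a,b}  FOLLOW(C)={$,a,b}

FOLLOW(S) = ["$", "a", "b"]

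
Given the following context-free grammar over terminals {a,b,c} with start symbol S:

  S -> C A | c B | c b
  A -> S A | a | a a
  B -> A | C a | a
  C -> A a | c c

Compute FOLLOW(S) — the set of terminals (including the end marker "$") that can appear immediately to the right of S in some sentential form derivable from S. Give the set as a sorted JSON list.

FIRST iteration:
[1]
  A via A→a: +{a}
  B via B→A: +{a}
  C via C→A a: +{a}
  C via C→c c: +{c}
  S via S→C A: +{a,c}
  S: {a,c}  A: {a}  B: {a}  C: {a,c}
[2]
  A via A→S A: +{c}
  B via B→A: +{c}
  S: {a,c}  A: {a,c}  B: {a,c}  C: {a,c}
[3] — fixpoint
  S: {a,c}  A: {a,c}  B: {a,c}  C: {a,c}

FOLLOW iteration:
initialize: $ ∈ FOLLOW(S)
iter 1:
  A→S A: FOLLOW(S) ⊇ FIRST(A) = {a,c}; new: +{a,c}
  B→C a: FOLLOW(C) ⊇ FIRST(a) = {a}; new: +{a}
  C→A a: FOLLOW(A) ⊇ FIRST(a) = {a}; new: +{a}
  S→C A: FOLLOW(C) ⊇ FIRST(A) = {a,c}; new: +{c}
  S→C A: FOLLOW(A) ⊇ FOLLOW(S) ⊇ {$,a,c}; new: +{$,c}
  S→c B: FOLLOW(B) ⊇ FOLLOW(S) ⊇ {$,a,c}; new: +{$,a,c}
  FOLLOW[S]={$,a,c}  FOLLOW[A]={$,a,c}  FOLLOW[B]={$,a,c}  FOLLOW[C]={a,c}
iter 2: done
  FOLLOW[S]={$,a,c}  FOLLOW[A]={$,a,c}  FOLLOW[B]={$,a,c}  FOLLOW[C]={a,c}

FOLLOW(S) = ["$", "a", "c"]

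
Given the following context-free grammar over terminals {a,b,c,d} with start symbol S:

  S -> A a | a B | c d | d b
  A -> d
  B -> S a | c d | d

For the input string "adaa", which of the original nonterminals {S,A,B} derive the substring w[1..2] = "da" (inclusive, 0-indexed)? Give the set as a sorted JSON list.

Convert to CNF:
  S -> A T0 | T0 B | T1 T2 | T2 T3
  A -> d
  B -> S T0 | T1 T2 | d
  T0 -> a
  T1 -> c
  T2 -> d
  T3 -> b

CYK table (by increasing span), restricted to cells inside w[1..2]:
  [1..1]={A,B,T2}  "d"  orig:{A,B}
  [2..2]={T0}  "a"  orig:{}
  [1..2]={S}  "da"

Original NTs in T[1,2] deriving "da": ["S"]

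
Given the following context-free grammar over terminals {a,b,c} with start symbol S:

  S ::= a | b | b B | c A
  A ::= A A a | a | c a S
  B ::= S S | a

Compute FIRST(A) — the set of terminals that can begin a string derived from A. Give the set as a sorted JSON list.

Compute FIRST by fixpoint:
round 1:
  A via A→a: +{a}
  A via A→c a S: +{c}
  B via B→a: +{a}
  S via S→a: +{a}
  S via S→b: +{b}
  S via S→c A: +{c}
  S: {a,b,c}  A: {a,c}  B: {a}
round 2:
  B via B→S S: +{b,c}
  S: {a,b,c}  A: {a,c}  B: {a,b,c}
round 3: — fixpoint
  S: {a,b,c}  A: {a,c}  B: {a,b,c}

FIRST(A) = ["a", "c"]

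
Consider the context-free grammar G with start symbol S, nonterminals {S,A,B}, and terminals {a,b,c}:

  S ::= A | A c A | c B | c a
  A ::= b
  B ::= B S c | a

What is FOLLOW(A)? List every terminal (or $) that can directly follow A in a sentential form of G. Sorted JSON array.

Compute FIRST by fixpoint:
[1]
  A via A→b: +{b}
  B via B→a: +{a}
  S via S→A: +{b}
  S via S→c B: +{c}
  S: {b,c}  A: {b}  B: {a}
[2] — fixpoint
  S: {b,c}  A: {b}  B: {a}

Compute FOLLOW by fixpoint:
seed FOLLOW(S) with $
round 1:
  B→B S c: FOLLOW(B) ⊇ FIRST(S) = {b,c}; new: +{b,c}
  B→B S c: FOLLOW(S) ⊇ FIRST(c) = {c}; new: +{c}
  S→A: FOLLOW(A) ⊇ FOLLOW(S) ⊇ {$,c}; new: +{$,c}
  S→c B: FOLLOW(B) ⊇ FOLLOW(S) ⊇ {$,c}; new: +{$}
  FOLLOW[S]={$,c}  FOLLOW[A]={$,c}  FOLLOW[B]={$,b,c}
round 2: — fixpoint
  FOLLOW[S]={$,c}  FOLLOW[A]={$,c}  FOLLOW[B]={$,b,c}

FOLLOW(A) = ["$", "c"]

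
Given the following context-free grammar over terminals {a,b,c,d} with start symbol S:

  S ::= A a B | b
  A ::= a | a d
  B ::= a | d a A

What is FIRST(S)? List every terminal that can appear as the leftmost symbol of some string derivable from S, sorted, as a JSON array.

FIRST iteration:
[1]
  A via A→a: +{a}
  B via B→a: +{a}
  B via B→d a A: +{d}
  S via S→A a B: +{a}
  S via S→b: +{b}
  FIRST[S]={a,b}  FIRST[A]={a}  FIRST[B]={a,d}
[2] done
  FIRST[S]={a,b}  FIRST[A]={a}  FIRST[B]={a,d}

FIRST(S) = ["a", "b"]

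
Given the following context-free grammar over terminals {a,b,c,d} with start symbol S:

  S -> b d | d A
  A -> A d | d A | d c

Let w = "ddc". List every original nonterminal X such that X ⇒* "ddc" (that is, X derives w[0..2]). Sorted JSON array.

Convert to CNF:
  S -> T0 A | T2 T0
  A -> A T0 | T0 A | T0 T1
  T0 -> d
  T1 -> c
  T2 -> b

CYK table (by increasing span) (cells [i..j] with 0 ≤ i ≤ j ≤ 2 only):
  T[0,0] 'd' = {T0}  orig:{}
  T[1,1] 'd' = {T0}  orig:{}
  T[2,2] 'c' = {T1}  orig:{}
  T[0,1] 'dd' = ∅
  T[1,2] 'dc' = {A}
  T[0,2] 'ddc' = {A,S}

Original NTs in T[0,2] deriving "ddc": ["A", "S"]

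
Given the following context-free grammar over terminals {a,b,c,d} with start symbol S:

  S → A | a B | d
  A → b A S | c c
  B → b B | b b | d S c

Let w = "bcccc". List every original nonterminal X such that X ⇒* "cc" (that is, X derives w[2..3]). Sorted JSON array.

CNF form of G:
  S -> T0 X6 | T1 T1 | T3 B | d
  A -> T0 X4 | T1 T1
  B -> T0 B | T0 T0 | T2 X5
  T0 -> b
  T1 -> c
  T2 -> d
  T3 -> a
  X4 -> A S
  X5 -> S T1
  X6 -> A S

CYK fill (cells [i..j] with 2 ≤ i ≤ j ≤ 3 only):
  cell(2,2) c: {T1}  orig:{}
  cell(3,3) c: {T1}  orig:{}
  cell(2,3) cc: {A,S}

Original NTs in T[2,3] deriving "cc": ["A", "S"]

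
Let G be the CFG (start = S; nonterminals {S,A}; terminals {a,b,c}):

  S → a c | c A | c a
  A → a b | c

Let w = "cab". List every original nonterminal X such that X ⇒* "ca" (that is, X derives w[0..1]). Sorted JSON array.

CNF form of G:
  S -> T0 T2 | T2 A | T2 T0
  A -> T0 T1 | c
  T0 -> a
  T1 -> b
  T2 -> c

CYK table (by increasing span) — only the sub-triangle for w[0..1]:
  T[0,0] 'c' = {A,T2}  orig:{A}
  T[1,1] 'a' = {T0}  orig:{}
  T[0,1] 'ca' = {S}

Original NTs in T[0,1] deriving "ca": ["S"]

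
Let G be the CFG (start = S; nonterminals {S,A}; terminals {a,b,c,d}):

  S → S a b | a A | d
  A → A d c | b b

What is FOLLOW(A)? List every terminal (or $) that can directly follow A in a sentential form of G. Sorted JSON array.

Compute FIRST by fixpoint:
pass 1:
  A via A→b b: +{b}
  S via S→a A: +{a}
  S via S→d: +{d}
  S: {a,d}  A: {b}
pass 2: — fixpoint
  S: {a,d}  A: {b}

FOLLOW sets:
initialize: $ ∈ FOLLOW(S)
[1]
  A→A d c: FOLLOW(A) ⊇ FIRST(d) = {d}; new: +{d}
  S→S a b: FOLLOW(S) ⊇ FIRST(a) = {a}; new: +{a}
  S→a A: FOLLOW(A) ⊇ FOLLOW(S) ⊇ {$,a}; new: +{$,a}
  FOLLOW[S]={$,a}  FOLLOW[A]={$,a,d}
[2] (no change)
  FOLLOW[S]={$,a}  FOLLOW[A]={$,a,d}

FOLLOW(A) = ["$", "a", "d"]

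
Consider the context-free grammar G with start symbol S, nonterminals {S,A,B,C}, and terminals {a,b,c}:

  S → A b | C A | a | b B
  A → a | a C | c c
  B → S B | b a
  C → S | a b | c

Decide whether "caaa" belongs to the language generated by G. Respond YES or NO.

CNF form of G:
  S -> A T2 | C A | T2 B | a
  A -> T0 C | T1 T1 | a
  B -> S B | T2 T0
  C -> A T2 | C A | T0 T2 | T2 B | a | c
  T0 -> a
  T1 -> c
  T2 -> b

CYK fill:
  T[0,0] 'c' = {C,T1}  orig:{C}
  T[1,1] 'a' = {A,C,S,T0}  orig:{A,C,S}
  T[2,2] 'a' = {A,C,S,T0}  orig:{A,C,S}
  T[3,3] 'a' = {A,C,S,T0}  orig:{A,C,S}
  T[0,1] 'ca' = {C,S}
  T[1,2] 'aa' = {A,C,S}
  T[2,3] 'aa' = {A,C,S}
  T[0,2] 'caa' = {C,S}
  T[1,3] 'aaa' = {A,C,S}
  T[0,3] 'caaa' = {C,S}

S ∈ T[0,3] ⇒ YES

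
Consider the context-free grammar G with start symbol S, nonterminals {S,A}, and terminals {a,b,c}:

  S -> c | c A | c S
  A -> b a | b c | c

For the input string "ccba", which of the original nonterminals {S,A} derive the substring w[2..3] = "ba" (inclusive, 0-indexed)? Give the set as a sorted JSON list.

CNF form of G:
  S -> T2 A | T2 S | c
  A -> T0 T1 | T0 T2 | c
  T0 -> b
  T1 -> a
  T2 -> c

CYK fill (cells [i..j] with 2 ≤ i ≤ j ≤ 3 only):
  T[2,2] 'b' = {T0}  orig:{}
  T[3,3] 'a' = {T1}  orig:{}
  T[2,3] 'ba' = {A}

Original NTs in T[2,3] deriving "ba": ["A"]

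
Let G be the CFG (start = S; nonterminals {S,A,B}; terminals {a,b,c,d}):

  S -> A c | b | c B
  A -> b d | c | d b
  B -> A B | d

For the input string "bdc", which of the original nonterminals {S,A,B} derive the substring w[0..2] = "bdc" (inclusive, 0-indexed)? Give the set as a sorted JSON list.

CNF form of G:
  S -> A T2 | T2 B | b
  A -> T0 T1 | T1 T0 | c
  B -> A B | d
  T0 -> b
  T1 -> d
  T2 -> c

Fill CYK table bottom-up (cells [i..j] with 0 ≤ i ≤ j ≤ 2 only):
  cell(0,0) b: {S,T0}  orig:{S}
  cell(1,1) d: {B,T1}  orig:{B}
  cell(2,2) c: {A,T2}  orig:{A}
  cell(0,1) bd: {A}
  cell(1,2) dc: ∅
  cell(0,2) bdc: {S}

Original NTs in T[0,2] deriving "bdc": ["S"]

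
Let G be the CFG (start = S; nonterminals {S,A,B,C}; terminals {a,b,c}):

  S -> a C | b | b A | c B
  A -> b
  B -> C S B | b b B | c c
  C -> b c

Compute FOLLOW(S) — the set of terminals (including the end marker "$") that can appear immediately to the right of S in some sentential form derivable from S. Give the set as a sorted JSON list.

Compute FIRST by fixpoint:
iter 1:
  A via A→b: +{b}
  B via B→b b B: +{b}
  B via B→c c: +{c}
  C via C→b c: +{b}
  S via S→a C: +{a}
  S via S→b: +{b}
  S via S→c B: +{c}
  S: {a,b,c}  A: {b}  B: {b,c}  C: {b}
iter 2: (no change)
  S: {a,b,c}  A: {b}  B: {b,c}  C: {b}

FOLLOW iteration:
seed FOLLOW(S) with $
iter 1:
  B→C S B: FOLLOW(C) ⊇ FIRST(S) = {a,b,c}; new: +{a,b,c}
  B→C S B: FOLLOW(S) ⊇ FIRST(B) = {b,c}; new: +{b,c}
  S→a C: FOLLOW(C) ⊇ FOLLOW(S) ⊇ {$,b,c}; new: +{$}
  S→b A: FOLLOW(A) ⊇ FOLLOW(S) ⊇ {$,b,c}; new: +{$,b,c}
  S→c B: FOLLOW(B) ⊇ FOLLOW(S) ⊇ {$,b,c}; new: +{$,b,c}
  FOLLOW(S)={$,b,c}  FOLLOW(A)={$,b,c}  FOLLOW(B)={$,b,c}  FOLLOW(C)={$,a,b,c}
iter 2: (no change)
  FOLLOW(S)={$,b,c}  FOLLOW(A)={$,b,c}  FOLLOW(B)={$,b,c}  FOLLOW(C)={$,a,b,c}

FOLLOW(S) = ["$", "b", "c"]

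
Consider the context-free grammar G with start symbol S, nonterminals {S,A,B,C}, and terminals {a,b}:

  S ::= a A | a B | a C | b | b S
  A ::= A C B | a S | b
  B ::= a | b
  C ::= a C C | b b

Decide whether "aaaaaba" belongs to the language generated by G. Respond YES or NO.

CNF form of G:
  S -> T0 A | T0 B | T0 C | T1 S | b
  A -> A X2 | T0 S | b
  B -> a | b
  C -> T0 X3 | T1 T1
  T0 -> a
  T1 -> b
  X2 -> C B
  X3 -> C C

CYK fill:
  [0..0]={B,T0}  "a"  orig:{B}
  [1..1]={B,T0}  "a"  orig:{B}
  [2..2]={B,T0}  "a"  orig:{B}
  [3..3]={B,T0}  "a"  orig:{B}
  [4..4]={B,T0}  "a"  orig:{B}
  [5..5]={A,B,S,T1}  "b"  orig:{A,B,S}
  [6..6]={B,T0}  "a"  orig:{B}
  [0..1]={S}  "aa"
  [1..2]={S}  "aa"
  [2..3]={S}  "aa"
  [3..4]={S}  "aa"
  [4..5]={A,S}  "ab"
  [5..6]=∅  "ba"
  [0..2]={A}  "aaa"
  [1..3]={A}  "aaa"
  [2..4]={A}  "aaa"
  [3..5]={A,S}  "aab"
  [4..6]=∅  "aba"
  [0..3]={S}  "aaaa"
  [1..4]={S}  "aaaa"
  [2..5]={A,S}  "aaab"
  [3..6]=∅  "aaba"
  [0..4]={A}  "aaaaa"
  [1..5]={A,S}  "aaaab"
  [2..6]=∅  "aaaba"
  [0..5]={A,S}  "aaaaab"
  [1..6]=∅  "aaaaba"
  [0..6]=∅  "aaaaaba"

S ∉ T[0,6] ⇒ NO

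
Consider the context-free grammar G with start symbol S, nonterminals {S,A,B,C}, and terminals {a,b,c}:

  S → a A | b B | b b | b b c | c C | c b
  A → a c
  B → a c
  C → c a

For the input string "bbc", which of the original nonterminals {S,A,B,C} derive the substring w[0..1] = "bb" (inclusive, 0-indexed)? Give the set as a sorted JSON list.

CNF form of G:
  S -> T0 A | T1 C | T1 T2 | T2 B | T2 T2 | T2 X3
  A -> T0 T1
  B -> T0 T1
  C -> T1 T0
  T0 -> a
  T1 -> c
  T2 -> b
  X3 -> T2 T1

CYK table (by increasing span), restricted to cells inside w[0..1]:
  T[0,0] 'b' = {T2}  orig:{}
  T[1,1] 'b' = {T2}  orig:{}
  T[0,1] 'bb' = {S}

Original NTs in T[0,1] deriving "bb": ["S"]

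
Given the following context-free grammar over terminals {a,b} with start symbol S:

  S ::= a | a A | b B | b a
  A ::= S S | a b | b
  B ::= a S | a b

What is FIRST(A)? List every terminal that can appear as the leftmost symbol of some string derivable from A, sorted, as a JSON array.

Compute FIRST by fixpoint:
[1]
  A via A→a b: +{a}
  A via A→b: +{b}
  B via B→a S: +{a}
  S via S→a: +{a}
  S via S→b B: +{b}
  FIRST[S]={a,b}  FIRST[A]={a,b}  FIRST[B]={a}
[2] done
  FIRST[S]={a,b}  FIRST[A]={a,b}  FIRST[B]={a}

FIRST(A) = ["a", "b"]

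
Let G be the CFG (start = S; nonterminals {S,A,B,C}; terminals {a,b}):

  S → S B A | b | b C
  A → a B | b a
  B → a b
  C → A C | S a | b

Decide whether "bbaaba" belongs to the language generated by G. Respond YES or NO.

CNF form of G:
  S -> S X2 | T1 C | b
  A -> T0 B | T1 T0
  B -> T0 T1
  C -> A C | S T0 | b
  T0 -> a
  T1 -> b
  X2 -> B A

Fill CYK table bottom-up:
  [0..0]={C,S,T1}  "b"  orig:{C,S}
  [1..1]={C,S,T1}  "b"  orig:{C,S}
  [2..2]={T0}  "a"  orig:{}
  [3..3]={T0}  "a"  orig:{}
  [4..4]={C,S,T1}  "b"  orig:{C,S}
  [5..5]={T0}  "a"  orig:{}
  [0..1]={S}  "bb"
  [1..2]={A,C}  "ba"
  [2..3]=∅  "aa"
  [3..4]={B}  "ab"
  [4..5]={A,C}  "ba"
  [0..2]={C,S}  "bba"
  [1..3]=∅  "baa"
  [2..4]={A}  "aab"
  [3..5]=∅  "aba"
  [0..3]={C}  "bbaa"
  [1..4]=∅  "baab"
  [2..5]=∅  "aaba"
  [0..4]=∅  "bbaab"
  [1..5]=∅  "baaba"
  [0..5]=∅  "bbaaba"

S ∉ T[0,5] ⇒ NO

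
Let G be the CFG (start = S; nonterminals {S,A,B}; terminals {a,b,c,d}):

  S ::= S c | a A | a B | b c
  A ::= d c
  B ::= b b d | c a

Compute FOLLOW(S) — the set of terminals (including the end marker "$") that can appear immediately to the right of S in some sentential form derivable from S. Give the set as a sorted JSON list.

FIRST iteration:
pass 1:
  A via A→d c: +{d}
  B via B→b b d: +{b}
  B via B→c a: +{c}
  S via S→a A: +{a}
  S via S→b c: +{b}
  FIRST[S]={a,b}  FIRST[A]={d}  FIRST[B]={b,c}
pass 2: done
  FIRST[S]={a,b}  FIRST[A]={d}  FIRST[B]={b,c}

FOLLOW sets:
seed FOLLOW(S) with $
[1]
  S→S c: FOLLOW(S) ⊇ FIRST(c) = {c}; new: +{c}
  S→a A: FOLLOW(A) ⊇ FOLLOW(S) ⊇ {$,c}; new: +{$,c}
  S→a B: FOLLOW(B) ⊇ FOLLOW(S) ⊇ {$,c}; new: +{$,c}
  S: {$,c}  A: {$,c}  B: {$,c}
[2] (no change)
  S: {$,c}  A: {$,c}  B: {$,c}

FOLLOW(S) = ["$", "c"]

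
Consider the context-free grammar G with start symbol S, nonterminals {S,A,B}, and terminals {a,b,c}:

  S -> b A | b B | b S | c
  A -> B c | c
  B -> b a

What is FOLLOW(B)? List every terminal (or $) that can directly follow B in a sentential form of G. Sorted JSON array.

FIRST iteration:
round 1:
  A via A→c: +{c}
  B via B→b a: +{b}
  S via S→b A: +{b}
  S via S→c: +{c}
  FIRST[S]={b,c}  FIRST[A]={c}  FIRST[B]={b}
round 2:
  A via A→B c: +{b}
  FIRST[S]={b,c}  FIRST[A]={b,c}  FIRST[B]={b}
round 3: (no change)
  FIRST[S]={b,c}  FIRST[A]={b,c}  FIRST[B]={b}

Compute FOLLOW by fixpoint:
initialize: $ ∈ FOLLOW(S)
round 1:
  A→B c: FOLLOW(B) ⊇ FIRST(c) = {c}; new: +{c}
  S→b A: FOLLOW(A) ⊇ FOLLOW(S) ⊇ {$}; new: +{$}
  S→b B: FOLLOW(B) ⊇ FOLLOW(S) ⊇ {$}; new: +{$}
  S: {$}  A: {$}  B: {$,c}
round 2: (no change)
  S: {$}  A: {$}  B: {$,c}

FOLLOW(B) = ["$", "c"]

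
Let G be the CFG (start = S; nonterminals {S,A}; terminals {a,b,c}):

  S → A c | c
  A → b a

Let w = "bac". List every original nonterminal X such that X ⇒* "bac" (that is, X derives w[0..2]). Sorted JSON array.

CNF form of G:
  S -> A T2 | c
  A -> T0 T1
  T0 -> b
  T1 -> a
  T2 -> c

CYK fill (cells [i..j] with 0 ≤ i ≤ j ≤ 2 only):
  T[0,0] 'b' = {T0}  orig:{}
  T[1,1] 'a' = {T1}  orig:{}
  T[2,2] 'c' = {S,T2}  orig:{S}
  T[0,1] 'ba' = {A}
  T[1,2] 'ac' = ∅
  T[0,2] 'bac' = {S}

Original NTs in T[0,2] deriving "bac": ["S"]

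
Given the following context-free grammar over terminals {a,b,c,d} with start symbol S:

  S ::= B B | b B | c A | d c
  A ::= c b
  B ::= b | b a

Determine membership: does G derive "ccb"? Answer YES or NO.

Convert to CNF:
  S -> B B | T0 A | T1 B | T3 T0
  A -> T0 T1
  B -> T1 T2 | b
  T0 -> c
  T1 -> b
  T2 -> a
  T3 -> d

Fill CYK table bottom-up:
  cell(0,0) c: {T0}  orig:{}
  cell(1,1) c: {T0}  orig:{}
  cell(2,2) b: {B,T1}  orig:{B}
  cell(0,1) cc: ∅
  cell(1,2) cb: {A}
  cell(0,2) ccb: {S}

S ∈ T[0,2] ⇒ YES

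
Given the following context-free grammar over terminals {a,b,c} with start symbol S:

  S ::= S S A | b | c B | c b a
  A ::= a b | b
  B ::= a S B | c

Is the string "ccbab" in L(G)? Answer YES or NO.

CNF form of G:
  S -> S X4 | T2 B | T2 X5 | b
  A -> T0 T1 | b
  B -> T0 X3 | c
  T0 -> a
  T1 -> b
  T2 -> c
  X3 -> S B
  X4 -> S A
  X5 -> T1 T0

CYK fill:
  [0..0]={B,T2}  "c"  orig:{B}
  [1..1]={B,T2}  "c"  orig:{B}
  [2..2]={A,S,T1}  "b"  orig:{A,S}
  [3..3]={T0}  "a"  orig:{}
  [4..4]={A,S,T1}  "b"  orig:{A,S}
  [0..1]={S}  "cc"
  [1..2]=∅  "cb"
  [2..3]={X5}  "ba"  orig:{}
  [3..4]={A}  "ab"
  [0..2]={X4}  "ccb"  orig:{}
  [1..3]={S}  "cba"
  [2..4]={X4}  "bab"  orig:{}
  [0..3]=∅  "ccba"
  [1..4]={X4}  "cbab"  orig:{}
  [0..4]={S}  "ccbab"

S ∈ T[0,4] ⇒ YES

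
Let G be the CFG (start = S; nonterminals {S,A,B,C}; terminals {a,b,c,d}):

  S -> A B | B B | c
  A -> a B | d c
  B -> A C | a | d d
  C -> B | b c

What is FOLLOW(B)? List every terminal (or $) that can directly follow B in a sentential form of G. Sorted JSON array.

FIRST sets, iterate to fixpoint:
[1]
  A via A→a B: +{a}
  A via A→d c: +{d}
  B via B→A C: +{a,d}
  C via C→B: +{a,d}
  C via C→b c: +{b}
  S via S→A B: +{a,d}
  S via S→c: +{c}
  FIRST[S]={a,c,d}  FIRST[A]={a,d}  FIRST[B]={a,d}  FIRST[C]={a,b,d}
[2] (no change)
  FIRST[S]={a,c,d}  FIRST[A]={a,d}  FIRST[B]={a,d}  FIRST[C]={a,b,d}

FOLLOW iteration:
FOLLOW(S) := {$}
round 1:
  B→A C: FOLLOW(A) ⊇ FIRST(C) = {a,b,d}; new: +{a,b,d}
  S→A B: FOLLOW(B) ⊇ FOLLOW(S) ⊇ {$}; new: +{$}
  S→B B: FOLLOW(B) ⊇ FIRST(B) = {a,d}; new: +{a,d}
  FOLLOW[S]={$}  FOLLOW[A]={a,b,d}  FOLLOW[B]={$,a,d}  FOLLOW[C]={}
round 2:
  A→a B: FOLLOW(B) ⊇ FOLLOW(A) ⊇ {a,b,d}; new: +{b}
  B→A C: FOLLOW(C) ⊇ FOLLOW(B) ⊇ {$,a,b,d}; new: +{$,a,b,d}
  FOLLOW[S]={$}  FOLLOW[A]={a,b,d}  FOLLOW[B]={$,a,b,d}  FOLLOW[C]={$,a,b,d}
round 3: (stable)
  FOLLOW[S]={$}  FOLLOW[A]={a,b,d}  FOLLOW[B]={$,a,b,d}  FOLLOW[C]={$,a,b,d}

FOLLOW(B) = ["$", "a", "b", "d"]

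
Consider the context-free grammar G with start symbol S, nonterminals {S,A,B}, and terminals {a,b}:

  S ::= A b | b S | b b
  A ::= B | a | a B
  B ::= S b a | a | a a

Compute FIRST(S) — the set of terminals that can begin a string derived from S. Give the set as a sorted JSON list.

FIRST sets, iterate to fixpoint:
iter 1:
  A via A→a: +{a}
  B via B→a: +{a}
  S via S→A b: +{a}
  S via S→b S: +{b}
  S: {a,b}  A: {a}  B: {a}
iter 2:
  B via B→S b a: +{b}
  S: {a,b}  A: {a}  B: {a,b}
iter 3:
  A via A→B: +{b}
  S: {a,b}  A: {a,b}  B: {a,b}
iter 4: done
  S: {a,b}  A: {a,b}  B: {a,b}

FIRST(S) = ["a", "b"]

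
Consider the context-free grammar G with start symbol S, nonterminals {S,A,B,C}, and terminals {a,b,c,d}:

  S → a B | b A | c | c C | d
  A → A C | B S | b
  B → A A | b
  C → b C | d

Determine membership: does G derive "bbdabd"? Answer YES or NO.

CNF form of G:
  S -> T0 A | T1 B | T2 C | c | d
  A -> A C | B S | b
  B -> A A | b
  C -> T0 C | d
  T0 -> b
  T1 -> a
  T2 -> c

CYK fill:
  cell(0,0) b: {A,B,T0}  orig:{A,B}
  cell(1,1) b: {A,B,T0}  orig:{A,B}
  cell(2,2) d: {C,S}
  cell(3,3) a: {T1}  orig:{}
  cell(4,4) b: {A,B,T0}  orig:{A,B}
  cell(5,5) d: {C,S}
  cell(0,1) bb: {B,S}
  cell(1,2) bd: {A,C}
  cell(2,3) da: ∅
  cell(3,4) ab: {S}
  cell(4,5) bd: {A,C}
  cell(0,2) bbd: {A,B,C,S}
  cell(1,3) bda: ∅
  cell(2,4) dab: ∅
  cell(3,5) abd: ∅
  cell(0,3) bbda: ∅
  cell(1,4) bdab: ∅
  cell(2,5) dabd: ∅
  cell(0,4) bbdab: {A}
  cell(1,5) bdabd: ∅
  cell(0,5) bbdabd: {A}

S ∉ T[0,5] ⇒ NO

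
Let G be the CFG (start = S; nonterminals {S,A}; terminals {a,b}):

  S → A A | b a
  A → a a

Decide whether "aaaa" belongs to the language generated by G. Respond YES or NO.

Convert to CNF:
  S -> A A | T1 T0
  A -> T0 T0
  T0 -> a
  T1 -> b

CYK table (by increasing span):
  cell(0,0) a: {T0}  orig:{}
  cell(1,1) a: {T0}  orig:{}
  cell(2,2) a: {T0}  orig:{}
  cell(3,3) a: {T0}  orig:{}
  cell(0,1) aa: {A}
  cell(1,2) aa: {A}
  cell(2,3) aa: {A}
  cell(0,2) aaa: ∅
  cell(1,3) aaa: ∅
  cell(0,3) aaaa: {S}

S ∈ T[0,3] ⇒ YES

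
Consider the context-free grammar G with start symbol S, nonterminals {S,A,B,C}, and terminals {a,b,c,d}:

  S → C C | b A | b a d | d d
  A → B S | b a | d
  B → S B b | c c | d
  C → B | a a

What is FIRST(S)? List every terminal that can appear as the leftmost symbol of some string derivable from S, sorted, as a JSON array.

Compute FIRST by fixpoint:
pass 1:
  A via A→b a: +{b}
  A via A→d: +{d}
  B via B→c c: +{c}
  B via B→d: +{d}
  C via C→B: +{c,d}
  C via C→a a: +{a}
  S via S→C C: +{a,c,d}
  S via S→b A: +{b}
  FIRST[S]={a,b,c,d}  FIRST[A]={b,d}  FIRST[B]={c,d}  FIRST[C]={a,c,d}
pass 2:
  A via A→B S: +{c}
  B via B→S B b: +{a,b}
  C via C→B: +{b}
  FIRST[S]={a,b,c,d}  FIRST[A]={b,c,d}  FIRST[B]={a,b,c,d}  FIRST[C]={a,b,c,d}
pass 3:
  A via A→B S: +{a}
  FIRST[S]={a,b,c,d}  FIRST[A]={a,b,c,d}  FIRST[B]={a,b,c,d}  FIRST[C]={a,b,c,d}
pass 4: done
  FIRST[S]={a,b,c,d}  FIRST[A]={a,b,c,d}  FIRST[B]={a,b,c,d}  FIRST[C]={a,b,c,d}

FIRST(S) = ["a", "b", "c", "d"]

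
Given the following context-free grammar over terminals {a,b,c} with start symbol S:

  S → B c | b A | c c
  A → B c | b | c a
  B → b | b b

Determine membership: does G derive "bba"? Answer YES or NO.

Convert to CNF:
  S -> B T0 | T0 T0 | T2 A
  A -> B T0 | T0 T1 | b
  B -> T2 T2 | b
  T0 -> c
  T1 -> a
  T2 -> b

Fill CYK table bottom-up:
  [0..0]={A,B,T2}  "b"  orig:{A,B}
  [1..1]={A,B,T2}  "b"  orig:{A,B}
  [2..2]={T1}  "a"  orig:{}
  [0..1]={B,S}  "bb"
  [1..2]=∅  "ba"
  [0..2]=∅  "bba"

S ∉ T[0,2] ⇒ NO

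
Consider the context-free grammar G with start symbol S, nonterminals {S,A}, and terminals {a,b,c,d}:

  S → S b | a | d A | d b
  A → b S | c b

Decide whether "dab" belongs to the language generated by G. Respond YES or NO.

Convert to CNF:
  S -> S T0 | T2 A | T2 T0 | a
  A -> T0 S | T1 T0
  T0 -> b
  T1 -> c
  T2 -> d

CYK fill:
  [0..0]={T2}  "d"  orig:{}
  [1..1]={S}  "a"
  [2..2]={T0}  "b"  orig:{}
  [0..1]=∅  "da"
  [1..2]={S}  "ab"
  [0..2]=∅  "dab"

S ∉ T[0,2] ⇒ NO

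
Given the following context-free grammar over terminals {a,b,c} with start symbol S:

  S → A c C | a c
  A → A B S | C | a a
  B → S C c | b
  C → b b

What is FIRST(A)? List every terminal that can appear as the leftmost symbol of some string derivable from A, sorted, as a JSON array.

Compute FIRST by fixpoint:
round 1:
  A via A→a a: +{a}
  B via B→b: +{b}
  C via C→b b: +{b}
  S via S→A c C: +{a}
  FIRST[S]={a}  FIRST[A]={a}  FIRST[B]={b}  FIRST[C]={b}
round 2:
  A via A→C: +{b}
  B via B→S C c: +{a}
  S via S→A c C: +{b}
  FIRST[S]={a,b}  FIRST[A]={a,b}  FIRST[B]={a,b}  FIRST[C]={b}
round 3: (no change)
  FIRST[S]={a,b}  FIRST[A]={a,b}  FIRST[B]={a,b}  FIRST[C]={b}

FIRST(A) = ["a", "b"]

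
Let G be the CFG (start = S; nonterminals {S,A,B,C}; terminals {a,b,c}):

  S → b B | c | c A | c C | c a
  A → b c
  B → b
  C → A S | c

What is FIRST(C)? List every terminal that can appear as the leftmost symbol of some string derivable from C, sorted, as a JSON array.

FIRST iteration:
round 1:
  A via A→b c: +{b}
  B via B→b: +{b}
  C via C→A S: +{b}
  C via C→c: +{c}
  S via S→b B: +{b}
  S via S→c: +{c}
  S: {b,c}  A: {b}  B: {b}  C: {b,c}
round 2: (stable)
  S: {b,c}  A: {b}  B: {b}  C: {b,c}

FIRST(C) = ["b", "c"]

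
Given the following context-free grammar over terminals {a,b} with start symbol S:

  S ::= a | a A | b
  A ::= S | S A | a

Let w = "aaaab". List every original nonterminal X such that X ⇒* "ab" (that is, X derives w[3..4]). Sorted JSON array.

Convert to CNF:
  S -> T0 A | a | b
  A -> S A | T0 A | a | b
  T0 -> a

CYK fill, restricted to cells inside w[3..4]:
  cell(3,3) a: {A,S,T0}  orig:{A,S}
  cell(4,4) b: {A,S}
  cell(3,4) ab: {A,S}

Original NTs in T[3,4] deriving "ab": ["A", "S"]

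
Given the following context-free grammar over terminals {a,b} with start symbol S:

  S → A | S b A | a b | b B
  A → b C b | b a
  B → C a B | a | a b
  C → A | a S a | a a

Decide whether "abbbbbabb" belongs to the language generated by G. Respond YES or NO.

CNF form of G:
  S -> S X6 | T0 B | T0 T1 | T0 X7 | T1 T0
  A -> T0 T1 | T0 X2
  B -> C X3 | T1 T0 | a
  C -> T0 T1 | T0 X5 | T1 T1 | T1 X4
  T0 -> b
  T1 -> a
  X2 -> C T0
  X3 -> T1 B
  X4 -> S T1
  X5 -> C T0
  X6 -> T0 A
  X7 -> C T0

CYK table (by increasing span):
  [0..0]={B,T1}  "a"  orig:{B}
  [1..1]={T0}  "b"  orig:{}
  [2..2]={T0}  "b"  orig:{}
  [3..3]={T0}  "b"  orig:{}
  [4..4]={T0}  "b"  orig:{}
  [5..5]={T0}  "b"  orig:{}
  [6..6]={B,T1}  "a"  orig:{B}
  [7..7]={T0}  "b"  orig:{}
  [8..8]={T0}  "b"  orig:{}
  [0..1]={B,S}  "ab"
  [1..2]=∅  "bb"
  [2..3]=∅  "bb"
  [3..4]=∅  "bb"
  [4..5]=∅  "bb"
  [5..6]={A,C,S}  "ba"
  [6..7]={B,S}  "ab"
  [7..8]=∅  "bb"
  [0..2]=∅  "abb"
  [1..3]=∅  "bbb"
  [2..4]=∅  "bbb"
  [3..5]=∅  "bbb"
  [4..6]={X6}  "bba"  orig:{}
  [5..7]={S,X2,X5,X7}  "bab"  orig:{S}
  [6..8]=∅  "abb"
  [0..3]=∅  "abbb"
  [1..4]=∅  "bbbb"
  [2..5]=∅  "bbbb"
  [3..6]=∅  "bbba"
  [4..7]={A,C,S}  "bbab"
  [5..8]=∅  "babb"
  [0..4]=∅  "abbbb"
  [1..5]=∅  "bbbbb"
  [2..6]=∅  "bbbba"
  [3..7]={X6}  "bbbab"  orig:{}
  [4..8]={X2,X5,X7}  "bbabb"  orig:{}
  [0..5]=∅  "abbbbb"
  [1..6]=∅  "bbbbba"
  [2..7]=∅  "bbbbab"
  [3..8]={A,C,S}  "bbbabb"
  [0..6]=∅  "abbbbba"
  [1..7]=∅  "bbbbbab"
  [2..8]={X6}  "bbbbabb"  orig:{}
  [0..7]=∅  "abbbbbab"
  [1..8]=∅  "bbbbbabb"
  [0..8]={S}  "abbbbbabb"

S ∈ T[0,8] ⇒ YES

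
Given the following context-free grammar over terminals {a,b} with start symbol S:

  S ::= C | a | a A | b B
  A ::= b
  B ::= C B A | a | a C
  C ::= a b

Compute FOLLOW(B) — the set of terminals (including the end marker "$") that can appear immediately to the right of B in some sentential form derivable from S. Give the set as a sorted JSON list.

FIRST sets, iterate to fixpoint:
round 1:
  A via A→b: +{b}
  B via B→a: +{a}
  C via C→a b: +{a}
  S via S→C: +{a}
  S via S→b B: +{b}
  FIRST[S]={a,b}  FIRST[A]={b}  FIRST[B]={a}  FIRST[C]={a}
round 2: — fixpoint
  FIRST[S]={a,b}  FIRST[A]={b}  FIRST[B]={a}  FIRST[C]={a}

FOLLOW iteration:
seed FOLLOW(S) with $
round 1:
  B→C B A: FOLLOW(C) ⊇ FIRST(B) = {a}; new: +{a}
  B→C B A: FOLLOW(B) ⊇ FIRST(A) = {b}; new: +{b}
  B→C B A: FOLLOW(A) ⊇ FOLLOW(B) ⊇ {b}; new: +{b}
  B→a C: FOLLOW(C) ⊇ FOLLOW(B) ⊇ {b}; new: +{b}
  S→C: FOLLOW(C) ⊇ FOLLOW(S) ⊇ {$}; new: +{$}
  S→a A: FOLLOW(A) ⊇ FOLLOW(S) ⊇ {$}; new: +{$}
  S→b B: FOLLOW(B) ⊇ FOLLOW(S) ⊇ {$}; new: +{$}
  FOLLOW[S]={$}  FOLLOW[A]={$,b}  FOLLOW[B]={$,b}  FOLLOW[C]={$,a,b}
round 2: done
  FOLLOW[S]={$}  FOLLOW[A]={$,b}  FOLLOW[B]={$,b}  FOLLOW[C]={$,a,b}

FOLLOW(B) = ["$", "b"]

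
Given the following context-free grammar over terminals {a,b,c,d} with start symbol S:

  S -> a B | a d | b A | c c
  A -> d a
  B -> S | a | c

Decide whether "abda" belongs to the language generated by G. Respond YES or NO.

CNF form of G:
  S -> T1 B | T1 T0 | T2 A | T3 T3
  A -> T0 T1
  B -> T1 B | T1 T0 | T2 A | T3 T3 | a | c
  T0 -> d
  T1 -> a
  T2 -> b
  T3 -> c

Fill CYK table bottom-up:
  cell(0,0) a: {B,T1}  orig:{B}
  cell(1,1) b: {T2}  orig:{}
  cell(2,2) d: {T0}  orig:{}
  cell(3,3) a: {B,T1}  orig:{B}
  cell(0,1) ab: ∅
  cell(1,2) bd: ∅
  cell(2,3) da: {A}
  cell(0,2) abd: ∅
  cell(1,3) bda: {B,S}
  cell(0,3) abda: {B,S}

S ∈ T[0,3] ⇒ YES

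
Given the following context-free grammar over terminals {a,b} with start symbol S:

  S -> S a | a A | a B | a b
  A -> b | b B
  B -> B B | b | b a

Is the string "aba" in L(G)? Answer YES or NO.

Convert to CNF:
  S -> S T1 | T1 A | T1 B | T1 T0
  A -> T0 B | b
  B -> B B | T0 T1 | b
  T0 -> b
  T1 -> a

Fill CYK table bottom-up:
  cell(0,0) a: {T1}  orig:{}
  cell(1,1) b: {A,B,T0}  orig:{A,B}
  cell(2,2) a: {T1}  orig:{}
  cell(0,1) ab: {S}
  cell(1,2) ba: {B}
  cell(0,2) aba: {S}

S ∈ T[0,2] ⇒ YES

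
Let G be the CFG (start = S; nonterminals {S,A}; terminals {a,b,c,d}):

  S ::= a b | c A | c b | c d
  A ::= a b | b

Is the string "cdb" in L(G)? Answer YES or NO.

CNF form of G:
  S -> T0 T1 | T2 A | T2 T1 | T2 T3
  A -> T0 T1 | b
  T0 -> a
  T1 -> b
  T2 -> c
  T3 -> d

CYK fill:
  [0..0]={T2}  "c"  orig:{}
  [1..1]={T3}  "d"  orig:{}
  [2..2]={A,T1}  "b"  orig:{A}
  [0..1]={S}  "cd"
  [1..2]=∅  "db"
  [0..2]=∅  "cdb"

S ∉ T[0,2] ⇒ NO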